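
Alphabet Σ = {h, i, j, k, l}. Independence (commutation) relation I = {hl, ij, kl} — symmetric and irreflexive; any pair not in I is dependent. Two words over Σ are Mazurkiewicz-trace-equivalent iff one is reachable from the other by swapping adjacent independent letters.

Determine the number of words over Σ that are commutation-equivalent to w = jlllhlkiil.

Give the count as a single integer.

piece 0:j — minimal
piece 1:l rests on {0:j}
piece 2:l rests on {1:l}
piece 3:l rests on {2:l}
piece 4:h rests on {0:j}
piece 5:l rests on {3:l}
piece 6:k rests on {4:h}
piece 7:i rests on {5:l, 6:k}
piece 8:i rests on {7:i}
piece 9:l rests on {8:i}
minimal pieces: {0:j}
ways to finish when only these pieces remain (= sum over removing one remaining piece with nothing left below it):
  1 left: {9}→1
  2 left: {8,9}→1
  3 left: {7,8,9}→1
  4 left: {5,7,8,9}→1  {6,7,8,9}→1
  5 left: {3,5,7,8,9}→1  {4,6,7,8,9}→1  {5,6,7,8,9}→2
  6 left: {2,3,5,7,8,9}→1  {3,5,6,7,8,9}→3  {4,5,6,7,8,9}→3
  7 left: {1,2,3,5,7,8,9}→1  {2,3,5,6,7,8,9}→4  {3,4,5,6,7,8,9}→6
  8 left: {1,2,3,5,6,7,8,9}→5  {2,3,4,5,6,7,8,9}→10
  placing 0:j first → 15 extensions

15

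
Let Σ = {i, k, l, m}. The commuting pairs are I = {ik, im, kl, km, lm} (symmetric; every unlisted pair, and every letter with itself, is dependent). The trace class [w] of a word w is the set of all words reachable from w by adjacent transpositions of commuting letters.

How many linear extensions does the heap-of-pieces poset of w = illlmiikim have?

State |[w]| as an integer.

#0=i has no predecessor
#1=l depends on [0:i]
#2=l depends on [1:l]
#3=l depends on [2:l]
#4=m has no predecessor
#5=i depends on [3:l]
#6=i depends on [5:i]
#7=k has no predecessor
#8=i depends on [6:i]
#9=m depends on [4:m]
sources: [0:i, 4:m, 7:k]
N(rest) = Σ N(rest − s) over sources s of rest; N(one piece) = 1:
  size 1 → [7]=1  [8]=1  [9]=1
  size 2 → [4,9]=1  [6,8]=1  [7,8]=2  [7,9]=2  [8,9]=2
  size 3 → [4,7,9]=3  [4,8,9]=3  [5,6,8]=1  [6,7,8]=3  [6,8,9]=3  [7,8,9]=6
  size 4 → [3,5,6,8]=1  [4,6,8,9]=6  [4,7,8,9]=12  [5,6,7,8]=4  [5,6,8,9]=4  [6,7,8,9]=12
  size 5 → [2,3,5,6,8]=1  [3,5,6,7,8]=5  [3,5,6,8,9]=5  [4,5,6,8,9]=10  [4,6,7,8,9]=30  [5,6,7,8,9]=20
  size 6 → [1,2,3,5,6,8]=1  [2,3,5,6,7,8]=6  [2,3,5,6,8,9]=6  [3,4,5,6,8,9]=15  [3,5,6,7,8,9]=30  [4,5,6,7,8,9]=60
  size 7 → [0,1,2,3,5,6,8]=1  [1,2,3,5,6,7,8]=7  [1,2,3,5,6,8,9]=7  [2,3,4,5,6,8,9]=21  [2,3,5,6,7,8,9]=42  [3,4,5,6,7,8,9]=105
  size 8 → [0,1,2,3,5,6,7,8]=8  [0,1,2,3,5,6,8,9]=8  [1,2,3,4,5,6,8,9]=28  [1,2,3,5,6,7,8,9]=56  [2,3,4,5,6,7,8,9]=168
  first=0(i) contributes 252
  first=4(m) contributes 72
  first=7(k) contributes 36
|[w]| = 360

360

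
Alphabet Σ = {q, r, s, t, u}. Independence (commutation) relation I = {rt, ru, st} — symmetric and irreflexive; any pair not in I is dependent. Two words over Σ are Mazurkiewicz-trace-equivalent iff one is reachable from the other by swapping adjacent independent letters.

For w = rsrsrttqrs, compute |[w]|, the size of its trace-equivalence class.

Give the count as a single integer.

drop 0:r onto floor
drop 1:s onto {0:r}
drop 2:r onto {1:s}
drop 3:s onto {2:r}
drop 4:r onto {3:s}
drop 5:t onto floor
drop 6:t onto {5:t}
drop 7:q onto {4:r, 6:t}
drop 8:r onto {7:q}
drop 9:s onto {8:r}
ground layer = {0:r, 5:t}
drop-orders for the pieces not yet dropped (sum over which currently-grounded one goes next):
  1 to go: {9} 1
  2 to go: {8,9} 1
  3 to go: {7,8,9} 1
  4 to go: {4,7,8,9} 1  {6,7,8,9} 1
  5 to go: {3,4,7,8,9} 1  {4,6,7,8,9} 2  {5,6,7,8,9} 1
  6 to go: {2,3,4,7,8,9} 1  {3,4,6,7,8,9} 3  {4,5,6,7,8,9} 3
  7 to go: {1,2,3,4,7,8,9} 1  {2,3,4,6,7,8,9} 4  {3,4,5,6,7,8,9} 6
  8 to go: {0,1,2,3,4,7,8,9} 1  {1,2,3,4,6,7,8,9} 5  {2,3,4,5,6,7,8,9} 10
  if 0:r drops first: 15 orders
  if 5:t drops first: 6 orders
heap linearizations: 21

21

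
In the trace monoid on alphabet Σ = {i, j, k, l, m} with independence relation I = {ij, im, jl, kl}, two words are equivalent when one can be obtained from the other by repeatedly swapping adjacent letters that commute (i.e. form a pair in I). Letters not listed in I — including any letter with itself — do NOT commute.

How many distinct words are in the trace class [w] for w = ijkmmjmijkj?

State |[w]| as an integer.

piece 0:i — minimal
piece 1:j — minimal
piece 2:k rests on {0:i, 1:j}
piece 3:m rests on {2:k}
piece 4:m rests on {3:m}
piece 5:j rests on {4:m}
piece 6:m rests on {5:j}
piece 7:i rests on {2:k}
piece 8:j rests on {6:m}
piece 9:k rests on {7:i, 8:j}
piece 10:j rests on {9:k}
minimal pieces: {0:i, 1:j}
ways to finish when only these pieces remain (= sum over removing one remaining piece with nothing left below it):
  1 left: {10}→1
  2 left: {9,10}→1
  3 left: {7,9,10}→1  {8,9,10}→1
  4 left: {6,8,9,10}→1  {7,8,9,10}→2
  5 left: {5,6,8,9,10}→1  {6,7,8,9,10}→3
  6 left: {4,5,6,8,9,10}→1  {5,6,7,8,9,10}→4
  7 left: {3,4,5,6,8,9,10}→1  {4,5,6,7,8,9,10}→5
  8 left: {3,4,5,6,7,8,9,10}→6
  9 left: {2,3,4,5,6,7,8,9,10}→6
  placing 0:i first → 6 extensions
  placing 1:j first → 6 extensions
total linear extensions = 12

12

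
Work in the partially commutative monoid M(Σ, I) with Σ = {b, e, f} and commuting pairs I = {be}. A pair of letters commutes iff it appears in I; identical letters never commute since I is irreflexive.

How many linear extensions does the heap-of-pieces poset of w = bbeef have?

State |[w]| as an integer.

drop 0:b onto floor
drop 1:b onto {0:b}
drop 2:e onto floor
drop 3:e onto {2:e}
drop 4:f onto {1:b, 3:e}
ground layer = {0:b, 2:e}
drop-orders for the pieces not yet dropped (sum over which currently-grounded one goes next):
  1 to go: {4} 1
  2 to go: {1,4} 1  {3,4} 1
  3 to go: {0,1,4} 1  {1,3,4} 2  {2,3,4} 1
  if 0:b drops first: 3 orders
  if 2:e drops first: 3 orders
heap linearizations: 6

6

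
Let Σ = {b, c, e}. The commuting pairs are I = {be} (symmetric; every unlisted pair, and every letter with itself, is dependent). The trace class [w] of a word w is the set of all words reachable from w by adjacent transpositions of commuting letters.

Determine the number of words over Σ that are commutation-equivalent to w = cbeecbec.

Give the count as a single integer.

6

0(c) covers ∅
1(b) covers 0:c
2(e) covers 0:c
3(e) covers 2:e
4(c) covers 1:b, 3:e
5(b) covers 4:c
6(e) covers 4:c
7(c) covers 5:b, 6:e
floor of heap: 0:c
completions by unplaced set U, small U first (add the entries for U minus each lowest piece of U):
  |U|=1: {7}:1
  |U|=2: {5,7}:1  {6,7}:1
  |U|=3: {5,6,7}:2
  |U|=4: {4,5,6,7}:2
  |U|=5: {1,4,5,6,7}:2  {3,4,5,6,7}:2
  |U|=6: {1,3,4,5,6,7}:4  {2,3,4,5,6,7}:2
  start at 0(c): 6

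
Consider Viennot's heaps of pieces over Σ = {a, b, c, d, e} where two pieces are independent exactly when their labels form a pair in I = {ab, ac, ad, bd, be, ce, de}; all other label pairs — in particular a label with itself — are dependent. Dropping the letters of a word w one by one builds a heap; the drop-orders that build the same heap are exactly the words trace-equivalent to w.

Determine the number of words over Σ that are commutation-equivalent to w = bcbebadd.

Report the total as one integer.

drop 0:b onto floor
drop 1:c onto {0:b}
drop 2:b onto {1:c}
drop 3:e onto floor
drop 4:b onto {2:b}
drop 5:a onto {3:e}
drop 6:d onto {1:c}
drop 7:d onto {6:d}
ground layer = {0:b, 3:e}
drop-orders for the pieces not yet dropped (sum over which currently-grounded one goes next):
  1 to go: {4} 1  {5} 1  {7} 1
  2 to go: {2,4} 1  {3,5} 1  {4,5} 2  {4,7} 2  {5,7} 2  {6,7} 1
  3 to go: {2,4,5} 3  {2,4,7} 3  {3,4,5} 3  {3,5,7} 3  {4,5,7} 6  {4,6,7} 3  {5,6,7} 3
  4 to go: {2,3,4,5} 6  {2,4,5,7} 12  {2,4,6,7} 6  {3,4,5,7} 12  {3,5,6,7} 6  {4,5,6,7} 12
  5 to go: {1,2,4,6,7} 6  {2,3,4,5,7} 30  {2,4,5,6,7} 30  {3,4,5,6,7} 30
  6 to go: {0,1,2,4,6,7} 6  {1,2,4,5,6,7} 36  {2,3,4,5,6,7} 90
  if 0:b drops first: 126 orders
  if 3:e drops first: 42 orders
heap linearizations: 168

168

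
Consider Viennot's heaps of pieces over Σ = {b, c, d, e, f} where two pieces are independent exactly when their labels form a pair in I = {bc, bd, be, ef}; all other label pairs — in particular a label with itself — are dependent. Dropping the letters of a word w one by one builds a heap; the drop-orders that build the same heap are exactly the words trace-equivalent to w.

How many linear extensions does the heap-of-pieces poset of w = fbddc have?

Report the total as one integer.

4

drop 0:f onto floor
drop 1:b onto {0:f}
drop 2:d onto {0:f}
drop 3:d onto {2:d}
drop 4:c onto {3:d}
ground layer = {0:f}
drop-orders for the pieces not yet dropped (sum over which currently-grounded one goes next):
  1 to go: {1} 1  {4} 1
  2 to go: {1,4} 2  {3,4} 1
  3 to go: {1,3,4} 3  {2,3,4} 1
  if 0:f drops first: 4 orders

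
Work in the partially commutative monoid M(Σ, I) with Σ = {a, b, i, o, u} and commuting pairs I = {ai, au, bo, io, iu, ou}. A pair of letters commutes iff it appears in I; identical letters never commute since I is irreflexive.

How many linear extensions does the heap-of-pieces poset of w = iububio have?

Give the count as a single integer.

#0=i has no predecessor
#1=u has no predecessor
#2=b depends on [0:i, 1:u]
#3=u depends on [2:b]
#4=b depends on [3:u]
#5=i depends on [4:b]
#6=o has no predecessor
sources: [0:i, 1:u, 6:o]
N(rest) = Σ N(rest − s) over sources s of rest; N(one piece) = 1:
  size 1 → [5]=1  [6]=1
  size 2 → [4,5]=1  [5,6]=2
  size 3 → [3,4,5]=1  [4,5,6]=3
  size 4 → [2,3,4,5]=1  [3,4,5,6]=4
  size 5 → [0,2,3,4,5]=1  [1,2,3,4,5]=1  [2,3,4,5,6]=5
  first=0(i) contributes 6
  first=1(u) contributes 6
  first=6(o) contributes 2
|[w]| = 14

14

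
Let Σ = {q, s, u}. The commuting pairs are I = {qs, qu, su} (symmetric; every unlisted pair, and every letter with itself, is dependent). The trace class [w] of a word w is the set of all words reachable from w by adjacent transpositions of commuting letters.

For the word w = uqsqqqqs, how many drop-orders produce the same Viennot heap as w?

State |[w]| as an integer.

168

piece 0:u — minimal
piece 1:q — minimal
piece 2:s — minimal
piece 3:q rests on {1:q}
piece 4:q rests on {3:q}
piece 5:q rests on {4:q}
piece 6:q rests on {5:q}
piece 7:s rests on {2:s}
minimal pieces: {0:u, 1:q, 2:s}
ways to finish when only these pieces remain (= sum over removing one remaining piece with nothing left below it):
  1 left: {0}→1  {6}→1  {7}→1
  2 left: {0,6}→2  {0,7}→2  {2,7}→1  {5,6}→1  {6,7}→2
  3 left: {0,2,7}→3  {0,5,6}→3  {0,6,7}→6  {2,6,7}→3  {4,5,6}→1  {5,6,7}→3
  4 left: {0,2,6,7}→12  {0,4,5,6}→4  {0,5,6,7}→12  {2,5,6,7}→6  {3,4,5,6}→1  {4,5,6,7}→4
  5 left: {0,2,5,6,7}→30  {0,3,4,5,6}→5  {0,4,5,6,7}→20  {1,3,4,5,6}→1  {2,4,5,6,7}→10  {3,4,5,6,7}→5
  6 left: {0,1,3,4,5,6}→6  {0,2,4,5,6,7}→60  {0,3,4,5,6,7}→30  {1,3,4,5,6,7}→6  {2,3,4,5,6,7}→15
  placing 0:u first → 21 extensions
  placing 1:q first → 105 extensions
  placing 2:s first → 42 extensions
total linear extensions = 168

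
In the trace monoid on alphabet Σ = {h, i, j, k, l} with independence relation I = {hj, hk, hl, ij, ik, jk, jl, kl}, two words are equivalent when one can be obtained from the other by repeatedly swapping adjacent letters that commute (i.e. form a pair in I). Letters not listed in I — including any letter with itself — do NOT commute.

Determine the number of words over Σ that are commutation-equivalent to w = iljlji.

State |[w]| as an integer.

drop 0:i onto floor
drop 1:l onto {0:i}
drop 2:j onto floor
drop 3:l onto {1:l}
drop 4:j onto {2:j}
drop 5:i onto {3:l}
ground layer = {0:i, 2:j}
drop-orders for the pieces not yet dropped (sum over which currently-grounded one goes next):
  1 to go: {4} 1  {5} 1
  2 to go: {2,4} 1  {3,5} 1  {4,5} 2
  3 to go: {1,3,5} 1  {2,4,5} 3  {3,4,5} 3
  4 to go: {0,1,3,5} 1  {1,3,4,5} 4  {2,3,4,5} 6
  if 0:i drops first: 10 orders
  if 2:j drops first: 5 orders
heap linearizations: 15

15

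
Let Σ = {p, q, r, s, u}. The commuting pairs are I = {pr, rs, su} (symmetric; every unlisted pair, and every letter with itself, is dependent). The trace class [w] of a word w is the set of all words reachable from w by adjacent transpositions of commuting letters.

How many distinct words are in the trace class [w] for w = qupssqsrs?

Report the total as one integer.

3

#0=q has no predecessor
#1=u depends on [0:q]
#2=p depends on [1:u]
#3=s depends on [2:p]
#4=s depends on [3:s]
#5=q depends on [4:s]
#6=s depends on [5:q]
#7=r depends on [5:q]
#8=s depends on [6:s]
sources: [0:q]
N(rest) = Σ N(rest − s) over sources s of rest; N(one piece) = 1:
  size 1 → [7]=1  [8]=1
  size 2 → [6,8]=1  [7,8]=2
  size 3 → [6,7,8]=3
  size 4 → [5,6,7,8]=3
  size 5 → [4,5,6,7,8]=3
  size 6 → [3,4,5,6,7,8]=3
  size 7 → [2,3,4,5,6,7,8]=3
  first=0(q) contributes 3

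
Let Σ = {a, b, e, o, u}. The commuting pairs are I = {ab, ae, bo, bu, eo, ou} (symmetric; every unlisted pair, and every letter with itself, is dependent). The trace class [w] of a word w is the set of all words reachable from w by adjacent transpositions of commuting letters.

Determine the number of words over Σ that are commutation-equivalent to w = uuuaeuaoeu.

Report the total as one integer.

10

piece 0:u — minimal
piece 1:u rests on {0:u}
piece 2:u rests on {1:u}
piece 3:a rests on {2:u}
piece 4:e rests on {2:u}
piece 5:u rests on {3:a, 4:e}
piece 6:a rests on {5:u}
piece 7:o rests on {6:a}
piece 8:e rests on {5:u}
piece 9:u rests on {6:a, 8:e}
minimal pieces: {0:u}
ways to finish when only these pieces remain (= sum over removing one remaining piece with nothing left below it):
  1 left: {7}→1  {9}→1
  2 left: {7,9}→2  {8,9}→1
  3 left: {6,7,9}→2  {7,8,9}→3
  4 left: {6,7,8,9}→5
  5 left: {5,6,7,8,9}→5
  6 left: {3,5,6,7,8,9}→5  {4,5,6,7,8,9}→5
  7 left: {3,4,5,6,7,8,9}→10
  8 left: {2,3,4,5,6,7,8,9}→10
  placing 0:u first → 10 extensions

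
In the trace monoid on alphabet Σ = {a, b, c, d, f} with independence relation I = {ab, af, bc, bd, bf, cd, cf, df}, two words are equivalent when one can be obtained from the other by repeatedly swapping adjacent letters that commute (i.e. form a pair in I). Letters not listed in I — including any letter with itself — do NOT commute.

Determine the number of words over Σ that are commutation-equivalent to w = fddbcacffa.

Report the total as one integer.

2520

#0=f has no predecessor
#1=d has no predecessor
#2=d depends on [1:d]
#3=b has no predecessor
#4=c has no predecessor
#5=a depends on [2:d, 4:c]
#6=c depends on [5:a]
#7=f depends on [0:f]
#8=f depends on [7:f]
#9=a depends on [6:c]
sources: [0:f, 1:d, 3:b, 4:c]
N(rest) = Σ N(rest − s) over sources s of rest; N(one piece) = 1:
  size 1 → [3]=1  [8]=1  [9]=1
  size 2 → [3,8]=2  [3,9]=2  [6,9]=1  [7,8]=1  [8,9]=2
  size 3 → [0,7,8]=1  [3,6,9]=3  [3,7,8]=3  [3,8,9]=6  [5,6,9]=1  [6,8,9]=3  [7,8,9]=3
  size 4 → [0,3,7,8]=4  [0,7,8,9]=4  [2,5,6,9]=1  [3,5,6,9]=4  [3,6,8,9]=12  [3,7,8,9]=12  [4,5,6,9]=1  [5,6,8,9]=4  [6,7,8,9]=6
  size 5 → [0,3,7,8,9]=20  [0,6,7,8,9]=10  [1,2,5,6,9]=1  [2,3,5,6,9]=5  [2,4,5,6,9]=2  [2,5,6,8,9]=5  [3,4,5,6,9]=5  [3,5,6,8,9]=20  [3,6,7,8,9]=30  [4,5,6,8,9]=5  [5,6,7,8,9]=10
  size 6 → [0,3,6,7,8,9]=60  [0,5,6,7,8,9]=20  [1,2,3,5,6,9]=6  [1,2,4,5,6,9]=3  [1,2,5,6,8,9]=6  [2,3,4,5,6,9]=12  [2,3,5,6,8,9]=30  [2,4,5,6,8,9]=12  [2,5,6,7,8,9]=15  [3,4,5,6,8,9]=30  [3,5,6,7,8,9]=60  [4,5,6,7,8,9]=15
  size 7 → [0,2,5,6,7,8,9]=35  [0,3,5,6,7,8,9]=140  [0,4,5,6,7,8,9]=35  [1,2,3,4,5,6,9]=21  [1,2,3,5,6,8,9]=42  [1,2,4,5,6,8,9]=21  [1,2,5,6,7,8,9]=21  [2,3,4,5,6,8,9]=84  [2,3,5,6,7,8,9]=105  [2,4,5,6,7,8,9]=42  [3,4,5,6,7,8,9]=105
  size 8 → [0,1,2,5,6,7,8,9]=56  [0,2,3,5,6,7,8,9]=280  [0,2,4,5,6,7,8,9]=112  [0,3,4,5,6,7,8,9]=280  [1,2,3,4,5,6,8,9]=168  [1,2,3,5,6,7,8,9]=168  [1,2,4,5,6,7,8,9]=84  [2,3,4,5,6,7,8,9]=336
  first=0(f) contributes 756
  first=1(d) contributes 1008
  first=3(b) contributes 252
  first=4(c) contributes 504
|[w]| = 2520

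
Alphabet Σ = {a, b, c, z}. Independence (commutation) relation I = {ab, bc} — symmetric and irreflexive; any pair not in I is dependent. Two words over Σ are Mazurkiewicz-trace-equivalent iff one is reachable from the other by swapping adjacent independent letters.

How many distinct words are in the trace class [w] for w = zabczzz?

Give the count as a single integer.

3

#0=z has no predecessor
#1=a depends on [0:z]
#2=b depends on [0:z]
#3=c depends on [1:a]
#4=z depends on [2:b, 3:c]
#5=z depends on [4:z]
#6=z depends on [5:z]
sources: [0:z]
N(rest) = Σ N(rest − s) over sources s of rest; N(one piece) = 1:
  size 1 → [6]=1
  size 2 → [5,6]=1
  size 3 → [4,5,6]=1
  size 4 → [2,4,5,6]=1  [3,4,5,6]=1
  size 5 → [1,3,4,5,6]=1  [2,3,4,5,6]=2
  first=0(z) contributes 3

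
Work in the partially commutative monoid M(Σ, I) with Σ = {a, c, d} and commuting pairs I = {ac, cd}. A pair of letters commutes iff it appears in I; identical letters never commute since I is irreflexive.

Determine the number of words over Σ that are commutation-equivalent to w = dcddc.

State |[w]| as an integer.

drop 0:d onto floor
drop 1:c onto floor
drop 2:d onto {0:d}
drop 3:d onto {2:d}
drop 4:c onto {1:c}
ground layer = {0:d, 1:c}
drop-orders for the pieces not yet dropped (sum over which currently-grounded one goes next):
  1 to go: {3} 1  {4} 1
  2 to go: {1,4} 1  {2,3} 1  {3,4} 2
  3 to go: {0,2,3} 1  {1,3,4} 3  {2,3,4} 3
  if 0:d drops first: 6 orders
  if 1:c drops first: 4 orders
heap linearizations: 10

10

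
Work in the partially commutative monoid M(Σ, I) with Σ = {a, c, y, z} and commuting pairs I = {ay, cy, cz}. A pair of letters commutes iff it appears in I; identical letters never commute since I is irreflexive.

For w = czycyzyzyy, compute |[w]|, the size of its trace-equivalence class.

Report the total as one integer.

45

#0=c has no predecessor
#1=z has no predecessor
#2=y depends on [1:z]
#3=c depends on [0:c]
#4=y depends on [2:y]
#5=z depends on [4:y]
#6=y depends on [5:z]
#7=z depends on [6:y]
#8=y depends on [7:z]
#9=y depends on [8:y]
sources: [0:c, 1:z]
N(rest) = Σ N(rest − s) over sources s of rest; N(one piece) = 1:
  size 1 → [3]=1  [9]=1
  size 2 → [0,3]=1  [3,9]=2  [8,9]=1
  size 3 → [0,3,9]=3  [3,8,9]=3  [7,8,9]=1
  size 4 → [0,3,8,9]=6  [3,7,8,9]=4  [6,7,8,9]=1
  size 5 → [0,3,7,8,9]=10  [3,6,7,8,9]=5  [5,6,7,8,9]=1
  size 6 → [0,3,6,7,8,9]=15  [3,5,6,7,8,9]=6  [4,5,6,7,8,9]=1
  size 7 → [0,3,5,6,7,8,9]=21  [2,4,5,6,7,8,9]=1  [3,4,5,6,7,8,9]=7
  size 8 → [0,3,4,5,6,7,8,9]=28  [1,2,4,5,6,7,8,9]=1  [2,3,4,5,6,7,8,9]=8
  first=0(c) contributes 9
  first=1(z) contributes 36
|[w]| = 45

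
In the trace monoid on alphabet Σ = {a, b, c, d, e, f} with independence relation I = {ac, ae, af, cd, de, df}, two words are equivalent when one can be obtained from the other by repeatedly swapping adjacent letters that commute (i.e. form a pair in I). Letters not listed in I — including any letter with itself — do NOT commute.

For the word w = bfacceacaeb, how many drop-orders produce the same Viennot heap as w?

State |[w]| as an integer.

84

#0=b has no predecessor
#1=f depends on [0:b]
#2=a depends on [0:b]
#3=c depends on [1:f]
#4=c depends on [3:c]
#5=e depends on [4:c]
#6=a depends on [2:a]
#7=c depends on [5:e]
#8=a depends on [6:a]
#9=e depends on [7:c]
#10=b depends on [8:a, 9:e]
sources: [0:b]
N(rest) = Σ N(rest − s) over sources s of rest; N(one piece) = 1:
  size 1 → [10]=1
  size 2 → [8,10]=1  [9,10]=1
  size 3 → [6,8,10]=1  [7,9,10]=1  [8,9,10]=2
  size 4 → [2,6,8,10]=1  [5,7,9,10]=1  [6,8,9,10]=3  [7,8,9,10]=3
  size 5 → [2,6,8,9,10]=4  [4,5,7,9,10]=1  [5,7,8,9,10]=4  [6,7,8,9,10]=6
  size 6 → [2,6,7,8,9,10]=10  [3,4,5,7,9,10]=1  [4,5,7,8,9,10]=5  [5,6,7,8,9,10]=10
  size 7 → [1,3,4,5,7,9,10]=1  [2,5,6,7,8,9,10]=20  [3,4,5,7,8,9,10]=6  [4,5,6,7,8,9,10]=15
  size 8 → [1,3,4,5,7,8,9,10]=7  [2,4,5,6,7,8,9,10]=35  [3,4,5,6,7,8,9,10]=21
  size 9 → [1,3,4,5,6,7,8,9,10]=28  [2,3,4,5,6,7,8,9,10]=56
  first=0(b) contributes 84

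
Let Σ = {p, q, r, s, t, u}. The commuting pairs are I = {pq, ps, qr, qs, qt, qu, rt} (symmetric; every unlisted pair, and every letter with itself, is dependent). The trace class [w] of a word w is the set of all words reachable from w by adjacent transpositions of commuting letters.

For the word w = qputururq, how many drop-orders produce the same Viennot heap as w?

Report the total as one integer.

36

piece 0:q — minimal
piece 1:p — minimal
piece 2:u rests on {1:p}
piece 3:t rests on {2:u}
piece 4:u rests on {3:t}
piece 5:r rests on {4:u}
piece 6:u rests on {5:r}
piece 7:r rests on {6:u}
piece 8:q rests on {0:q}
minimal pieces: {0:q, 1:p}
ways to finish when only these pieces remain (= sum over removing one remaining piece with nothing left below it):
  1 left: {7}→1  {8}→1
  2 left: {0,8}→1  {6,7}→1  {7,8}→2
  3 left: {0,7,8}→3  {5,6,7}→1  {6,7,8}→3
  4 left: {0,6,7,8}→6  {4,5,6,7}→1  {5,6,7,8}→4
  5 left: {0,5,6,7,8}→10  {3,4,5,6,7}→1  {4,5,6,7,8}→5
  6 left: {0,4,5,6,7,8}→15  {2,3,4,5,6,7}→1  {3,4,5,6,7,8}→6
  7 left: {0,3,4,5,6,7,8}→21  {1,2,3,4,5,6,7}→1  {2,3,4,5,6,7,8}→7
  placing 0:q first → 8 extensions
  placing 1:p first → 28 extensions
total linear extensions = 36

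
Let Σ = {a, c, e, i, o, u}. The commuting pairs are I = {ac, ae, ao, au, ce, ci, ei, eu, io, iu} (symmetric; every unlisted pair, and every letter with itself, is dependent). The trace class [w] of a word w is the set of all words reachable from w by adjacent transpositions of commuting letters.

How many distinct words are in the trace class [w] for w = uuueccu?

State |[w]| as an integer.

0(u) covers ∅
1(u) covers 0:u
2(u) covers 1:u
3(e) covers ∅
4(c) covers 2:u
5(c) covers 4:c
6(u) covers 5:c
floor of heap: 0:u, 3:e
completions by unplaced set U, small U first (add the entries for U minus each lowest piece of U):
  |U|=1: {3}:1  {6}:1
  |U|=2: {3,6}:2  {5,6}:1
  |U|=3: {3,5,6}:3  {4,5,6}:1
  |U|=4: {2,4,5,6}:1  {3,4,5,6}:4
  |U|=5: {1,2,4,5,6}:1  {2,3,4,5,6}:5
  start at 0(u): 6
  start at 3(e): 1
sum over floor = 7

7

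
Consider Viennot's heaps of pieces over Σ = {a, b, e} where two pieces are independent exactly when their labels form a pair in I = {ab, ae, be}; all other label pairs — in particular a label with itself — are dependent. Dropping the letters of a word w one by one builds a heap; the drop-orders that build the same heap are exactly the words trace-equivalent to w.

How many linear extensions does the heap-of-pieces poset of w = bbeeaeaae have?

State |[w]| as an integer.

0(b) covers ∅
1(b) covers 0:b
2(e) covers ∅
3(e) covers 2:e
4(a) covers ∅
5(e) covers 3:e
6(a) covers 4:a
7(a) covers 6:a
8(e) covers 5:e
floor of heap: 0:b, 2:e, 4:a
completions by unplaced set U, small U first (add the entries for U minus each lowest piece of U):
  |U|=1: {1}:1  {7}:1  {8}:1
  |U|=2: {0,1}:1  {1,7}:2  {1,8}:2  {5,8}:1  {6,7}:1  {7,8}:2
  |U|=3: {0,1,7}:3  {0,1,8}:3  {1,5,8}:3  {1,6,7}:3  {1,7,8}:6  {3,5,8}:1  {4,6,7}:1  {5,7,8}:3  {6,7,8}:3
  |U|=4: {0,1,5,8}:6  {0,1,6,7}:6  {0,1,7,8}:12  {1,3,5,8}:4  {1,4,6,7}:4  {1,5,7,8}:12  {1,6,7,8}:12  {2,3,5,8}:1  {3,5,7,8}:4  {4,6,7,8}:4  {5,6,7,8}:6
  |U|=5: {0,1,3,5,8}:10  {0,1,4,6,7}:10  {0,1,5,7,8}:30  {0,1,6,7,8}:30  {1,2,3,5,8}:5  {1,3,5,7,8}:20  {1,4,6,7,8}:20  {1,5,6,7,8}:30  {2,3,5,7,8}:5  {3,5,6,7,8}:10  {4,5,6,7,8}:10
  |U|=6: {0,1,2,3,5,8}:15  {0,1,3,5,7,8}:60  {0,1,4,6,7,8}:60  {0,1,5,6,7,8}:90  {1,2,3,5,7,8}:30  {1,3,5,6,7,8}:60  {1,4,5,6,7,8}:60  {2,3,5,6,7,8}:15  {3,4,5,6,7,8}:20
  |U|=7: {0,1,2,3,5,7,8}:105  {0,1,3,5,6,7,8}:210  {0,1,4,5,6,7,8}:210  {1,2,3,5,6,7,8}:105  {1,3,4,5,6,7,8}:140  {2,3,4,5,6,7,8}:35
  start at 0(b): 280
  start at 2(e): 560
  start at 4(a): 420
sum over floor = 1260

1260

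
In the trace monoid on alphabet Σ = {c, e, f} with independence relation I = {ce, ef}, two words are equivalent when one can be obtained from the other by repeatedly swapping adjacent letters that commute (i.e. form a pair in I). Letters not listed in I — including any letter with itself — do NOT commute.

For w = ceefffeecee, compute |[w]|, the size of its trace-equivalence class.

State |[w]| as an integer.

462

#0=c has no predecessor
#1=e has no predecessor
#2=e depends on [1:e]
#3=f depends on [0:c]
#4=f depends on [3:f]
#5=f depends on [4:f]
#6=e depends on [2:e]
#7=e depends on [6:e]
#8=c depends on [5:f]
#9=e depends on [7:e]
#10=e depends on [9:e]
sources: [0:c, 1:e]
N(rest) = Σ N(rest − s) over sources s of rest; N(one piece) = 1:
  size 1 → [8]=1  [10]=1
  size 2 → [5,8]=1  [8,10]=2  [9,10]=1
  size 3 → [4,5,8]=1  [5,8,10]=3  [7,9,10]=1  [8,9,10]=3
  size 4 → [3,4,5,8]=1  [4,5,8,10]=4  [5,8,9,10]=6  [6,7,9,10]=1  [7,8,9,10]=4
  size 5 → [0,3,4,5,8]=1  [2,6,7,9,10]=1  [3,4,5,8,10]=5  [4,5,8,9,10]=10  [5,7,8,9,10]=10  [6,7,8,9,10]=5
  size 6 → [0,3,4,5,8,10]=6  [1,2,6,7,9,10]=1  [2,6,7,8,9,10]=6  [3,4,5,8,9,10]=15  [4,5,7,8,9,10]=20  [5,6,7,8,9,10]=15
  size 7 → [0,3,4,5,8,9,10]=21  [1,2,6,7,8,9,10]=7  [2,5,6,7,8,9,10]=21  [3,4,5,7,8,9,10]=35  [4,5,6,7,8,9,10]=35
  size 8 → [0,3,4,5,7,8,9,10]=56  [1,2,5,6,7,8,9,10]=28  [2,4,5,6,7,8,9,10]=56  [3,4,5,6,7,8,9,10]=70
  size 9 → [0,3,4,5,6,7,8,9,10]=126  [1,2,4,5,6,7,8,9,10]=84  [2,3,4,5,6,7,8,9,10]=126
  first=0(c) contributes 210
  first=1(e) contributes 252
|[w]| = 462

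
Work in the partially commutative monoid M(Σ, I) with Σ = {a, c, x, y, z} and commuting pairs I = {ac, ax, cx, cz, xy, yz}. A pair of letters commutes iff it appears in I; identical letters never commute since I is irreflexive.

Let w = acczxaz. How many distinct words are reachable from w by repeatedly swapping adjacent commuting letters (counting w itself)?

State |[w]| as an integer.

0(a) covers ∅
1(c) covers ∅
2(c) covers 1:c
3(z) covers 0:a
4(x) covers 3:z
5(a) covers 3:z
6(z) covers 4:x, 5:a
floor of heap: 0:a, 1:c
completions by unplaced set U, small U first (add the entries for U minus each lowest piece of U):
  |U|=1: {2}:1  {6}:1
  |U|=2: {1,2}:1  {2,6}:2  {4,6}:1  {5,6}:1
  |U|=3: {1,2,6}:3  {2,4,6}:3  {2,5,6}:3  {4,5,6}:2
  |U|=4: {1,2,4,6}:6  {1,2,5,6}:6  {2,4,5,6}:8  {3,4,5,6}:2
  |U|=5: {0,3,4,5,6}:2  {1,2,4,5,6}:20  {2,3,4,5,6}:10
  start at 0(a): 30
  start at 1(c): 12
sum over floor = 42

42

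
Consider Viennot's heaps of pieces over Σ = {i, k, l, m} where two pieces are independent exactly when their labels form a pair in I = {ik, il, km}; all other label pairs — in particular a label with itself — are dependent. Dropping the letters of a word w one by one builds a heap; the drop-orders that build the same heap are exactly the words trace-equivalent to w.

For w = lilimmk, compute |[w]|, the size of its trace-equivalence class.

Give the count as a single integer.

22

#0=l has no predecessor
#1=i has no predecessor
#2=l depends on [0:l]
#3=i depends on [1:i]
#4=m depends on [2:l, 3:i]
#5=m depends on [4:m]
#6=k depends on [2:l]
sources: [0:l, 1:i]
N(rest) = Σ N(rest − s) over sources s of rest; N(one piece) = 1:
  size 1 → [5]=1  [6]=1
  size 2 → [4,5]=1  [5,6]=2
  size 3 → [3,4,5]=1  [4,5,6]=3
  size 4 → [1,3,4,5]=1  [2,4,5,6]=3  [3,4,5,6]=4
  size 5 → [0,2,4,5,6]=3  [1,3,4,5,6]=5  [2,3,4,5,6]=7
  first=0(l) contributes 12
  first=1(i) contributes 10
|[w]| = 22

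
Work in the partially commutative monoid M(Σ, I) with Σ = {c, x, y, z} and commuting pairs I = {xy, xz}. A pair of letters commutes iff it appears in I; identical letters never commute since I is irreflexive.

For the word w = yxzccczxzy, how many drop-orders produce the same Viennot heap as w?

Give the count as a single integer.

#0=y has no predecessor
#1=x has no predecessor
#2=z depends on [0:y]
#3=c depends on [1:x, 2:z]
#4=c depends on [3:c]
#5=c depends on [4:c]
#6=z depends on [5:c]
#7=x depends on [5:c]
#8=z depends on [6:z]
#9=y depends on [8:z]
sources: [0:y, 1:x]
N(rest) = Σ N(rest − s) over sources s of rest; N(one piece) = 1:
  size 1 → [7]=1  [9]=1
  size 2 → [7,9]=2  [8,9]=1
  size 3 → [6,8,9]=1  [7,8,9]=3
  size 4 → [6,7,8,9]=4
  size 5 → [5,6,7,8,9]=4
  size 6 → [4,5,6,7,8,9]=4
  size 7 → [3,4,5,6,7,8,9]=4
  size 8 → [1,3,4,5,6,7,8,9]=4  [2,3,4,5,6,7,8,9]=4
  first=0(y) contributes 8
  first=1(x) contributes 4
|[w]| = 12

12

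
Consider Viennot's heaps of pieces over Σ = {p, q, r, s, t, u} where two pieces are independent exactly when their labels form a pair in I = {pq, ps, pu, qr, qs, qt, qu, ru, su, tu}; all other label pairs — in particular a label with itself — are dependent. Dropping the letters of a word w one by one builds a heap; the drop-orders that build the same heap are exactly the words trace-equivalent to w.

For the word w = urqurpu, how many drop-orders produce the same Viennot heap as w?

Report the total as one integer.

piece 0:u — minimal
piece 1:r — minimal
piece 2:q — minimal
piece 3:u rests on {0:u}
piece 4:r rests on {1:r}
piece 5:p rests on {4:r}
piece 6:u rests on {3:u}
minimal pieces: {0:u, 1:r, 2:q}
ways to finish when only these pieces remain (= sum over removing one remaining piece with nothing left below it):
  1 left: {2}→1  {5}→1  {6}→1
  2 left: {2,5}→2  {2,6}→2  {3,6}→1  {4,5}→1  {5,6}→2
  3 left: {0,3,6}→1  {1,4,5}→1  {2,3,6}→3  {2,4,5}→3  {2,5,6}→6  {3,5,6}→3  {4,5,6}→3
  4 left: {0,2,3,6}→4  {0,3,5,6}→4  {1,2,4,5}→4  {1,4,5,6}→4  {2,3,5,6}→12  {2,4,5,6}→12  {3,4,5,6}→6
  5 left: {0,2,3,5,6}→20  {0,3,4,5,6}→10  {1,2,4,5,6}→20  {1,3,4,5,6}→10  {2,3,4,5,6}→30
  placing 0:u first → 60 extensions
  placing 1:r first → 60 extensions
  placing 2:q first → 20 extensions
total linear extensions = 140

140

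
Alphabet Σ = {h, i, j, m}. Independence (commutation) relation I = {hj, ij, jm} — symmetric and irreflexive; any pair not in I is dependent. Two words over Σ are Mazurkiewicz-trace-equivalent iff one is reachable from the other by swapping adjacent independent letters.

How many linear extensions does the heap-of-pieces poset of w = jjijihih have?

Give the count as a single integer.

56

0(j) covers ∅
1(j) covers 0:j
2(i) covers ∅
3(j) covers 1:j
4(i) covers 2:i
5(h) covers 4:i
6(i) covers 5:h
7(h) covers 6:i
floor of heap: 0:j, 2:i
completions by unplaced set U, small U first (add the entries for U minus each lowest piece of U):
  |U|=1: {3}:1  {7}:1
  |U|=2: {1,3}:1  {3,7}:2  {6,7}:1
  |U|=3: {0,1,3}:1  {1,3,7}:3  {3,6,7}:3  {5,6,7}:1
  |U|=4: {0,1,3,7}:4  {1,3,6,7}:6  {3,5,6,7}:4  {4,5,6,7}:1
  |U|=5: {0,1,3,6,7}:10  {1,3,5,6,7}:10  {2,4,5,6,7}:1  {3,4,5,6,7}:5
  |U|=6: {0,1,3,5,6,7}:20  {1,3,4,5,6,7}:15  {2,3,4,5,6,7}:6
  start at 0(j): 21
  start at 2(i): 35
sum over floor = 56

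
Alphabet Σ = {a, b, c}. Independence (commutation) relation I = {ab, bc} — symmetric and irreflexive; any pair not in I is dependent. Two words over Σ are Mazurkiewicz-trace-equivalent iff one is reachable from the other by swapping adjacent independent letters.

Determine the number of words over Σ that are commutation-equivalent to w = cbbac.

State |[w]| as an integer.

10

piece 0:c — minimal
piece 1:b — minimal
piece 2:b rests on {1:b}
piece 3:a rests on {0:c}
piece 4:c rests on {3:a}
minimal pieces: {0:c, 1:b}
ways to finish when only these pieces remain (= sum over removing one remaining piece with nothing left below it):
  1 left: {2}→1  {4}→1
  2 left: {1,2}→1  {2,4}→2  {3,4}→1
  3 left: {0,3,4}→1  {1,2,4}→3  {2,3,4}→3
  placing 0:c first → 6 extensions
  placing 1:b first → 4 extensions
total linear extensions = 10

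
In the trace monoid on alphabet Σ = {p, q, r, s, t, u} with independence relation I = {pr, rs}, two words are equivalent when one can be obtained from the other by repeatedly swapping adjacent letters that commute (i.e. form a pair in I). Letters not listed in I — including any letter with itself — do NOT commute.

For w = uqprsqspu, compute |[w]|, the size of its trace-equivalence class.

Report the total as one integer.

3

piece 0:u — minimal
piece 1:q rests on {0:u}
piece 2:p rests on {1:q}
piece 3:r rests on {1:q}
piece 4:s rests on {2:p}
piece 5:q rests on {3:r, 4:s}
piece 6:s rests on {5:q}
piece 7:p rests on {6:s}
piece 8:u rests on {7:p}
minimal pieces: {0:u}
ways to finish when only these pieces remain (= sum over removing one remaining piece with nothing left below it):
  1 left: {8}→1
  2 left: {7,8}→1
  3 left: {6,7,8}→1
  4 left: {5,6,7,8}→1
  5 left: {3,5,6,7,8}→1  {4,5,6,7,8}→1
  6 left: {2,4,5,6,7,8}→1  {3,4,5,6,7,8}→2
  7 left: {2,3,4,5,6,7,8}→3
  placing 0:u first → 3 extensions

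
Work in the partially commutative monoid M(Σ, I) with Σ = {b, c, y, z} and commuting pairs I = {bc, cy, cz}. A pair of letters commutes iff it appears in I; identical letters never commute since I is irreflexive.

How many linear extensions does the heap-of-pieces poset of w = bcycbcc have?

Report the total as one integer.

#0=b has no predecessor
#1=c has no predecessor
#2=y depends on [0:b]
#3=c depends on [1:c]
#4=b depends on [2:y]
#5=c depends on [3:c]
#6=c depends on [5:c]
sources: [0:b, 1:c]
N(rest) = Σ N(rest − s) over sources s of rest; N(one piece) = 1:
  size 1 → [4]=1  [6]=1
  size 2 → [2,4]=1  [4,6]=2  [5,6]=1
  size 3 → [0,2,4]=1  [2,4,6]=3  [3,5,6]=1  [4,5,6]=3
  size 4 → [0,2,4,6]=4  [1,3,5,6]=1  [2,4,5,6]=6  [3,4,5,6]=4
  size 5 → [0,2,4,5,6]=10  [1,3,4,5,6]=5  [2,3,4,5,6]=10
  first=0(b) contributes 15
  first=1(c) contributes 20
|[w]| = 35

35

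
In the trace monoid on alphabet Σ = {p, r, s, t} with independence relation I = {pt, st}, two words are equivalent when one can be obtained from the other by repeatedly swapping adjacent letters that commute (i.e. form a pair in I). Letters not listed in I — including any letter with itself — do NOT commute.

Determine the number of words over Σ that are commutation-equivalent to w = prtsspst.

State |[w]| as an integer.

piece 0:p — minimal
piece 1:r rests on {0:p}
piece 2:t rests on {1:r}
piece 3:s rests on {1:r}
piece 4:s rests on {3:s}
piece 5:p rests on {4:s}
piece 6:s rests on {5:p}
piece 7:t rests on {2:t}
minimal pieces: {0:p}
ways to finish when only these pieces remain (= sum over removing one remaining piece with nothing left below it):
  1 left: {6}→1  {7}→1
  2 left: {2,7}→1  {5,6}→1  {6,7}→2
  3 left: {2,6,7}→3  {4,5,6}→1  {5,6,7}→3
  4 left: {2,5,6,7}→6  {3,4,5,6}→1  {4,5,6,7}→4
  5 left: {2,4,5,6,7}→10  {3,4,5,6,7}→5
  6 left: {2,3,4,5,6,7}→15
  placing 0:p first → 15 extensions

15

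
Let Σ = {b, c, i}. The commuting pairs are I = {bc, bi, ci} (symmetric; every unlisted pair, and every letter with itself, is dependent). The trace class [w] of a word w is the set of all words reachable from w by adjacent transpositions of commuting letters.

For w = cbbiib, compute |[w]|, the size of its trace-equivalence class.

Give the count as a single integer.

60

0(c) covers ∅
1(b) covers ∅
2(b) covers 1:b
3(i) covers ∅
4(i) covers 3:i
5(b) covers 2:b
floor of heap: 0:c, 1:b, 3:i
completions by unplaced set U, small U first (add the entries for U minus each lowest piece of U):
  |U|=1: {0}:1  {4}:1  {5}:1
  |U|=2: {0,4}:2  {0,5}:2  {2,5}:1  {3,4}:1  {4,5}:2
  |U|=3: {0,2,5}:3  {0,3,4}:3  {0,4,5}:6  {1,2,5}:1  {2,4,5}:3  {3,4,5}:3
  |U|=4: {0,1,2,5}:4  {0,2,4,5}:12  {0,3,4,5}:12  {1,2,4,5}:4  {2,3,4,5}:6
  start at 0(c): 10
  start at 1(b): 30
  start at 3(i): 20
sum over floor = 60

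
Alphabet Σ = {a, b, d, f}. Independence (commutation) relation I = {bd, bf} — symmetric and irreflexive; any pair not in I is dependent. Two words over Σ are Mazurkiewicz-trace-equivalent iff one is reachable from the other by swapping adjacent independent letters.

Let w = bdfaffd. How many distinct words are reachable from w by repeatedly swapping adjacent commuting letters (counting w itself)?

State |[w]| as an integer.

3

0(b) covers ∅
1(d) covers ∅
2(f) covers 1:d
3(a) covers 0:b, 2:f
4(f) covers 3:a
5(f) covers 4:f
6(d) covers 5:f
floor of heap: 0:b, 1:d
completions by unplaced set U, small U first (add the entries for U minus each lowest piece of U):
  |U|=1: {6}:1
  |U|=2: {5,6}:1
  |U|=3: {4,5,6}:1
  |U|=4: {3,4,5,6}:1
  |U|=5: {0,3,4,5,6}:1  {2,3,4,5,6}:1
  start at 0(b): 1
  start at 1(d): 2
sum over floor = 3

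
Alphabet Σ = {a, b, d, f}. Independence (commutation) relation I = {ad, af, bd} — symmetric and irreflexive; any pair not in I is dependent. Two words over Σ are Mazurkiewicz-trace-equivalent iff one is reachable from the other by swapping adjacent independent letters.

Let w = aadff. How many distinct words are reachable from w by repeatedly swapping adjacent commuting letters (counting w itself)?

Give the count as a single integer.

drop 0:a onto floor
drop 1:a onto {0:a}
drop 2:d onto floor
drop 3:f onto {2:d}
drop 4:f onto {3:f}
ground layer = {0:a, 2:d}
drop-orders for the pieces not yet dropped (sum over which currently-grounded one goes next):
  1 to go: {1} 1  {4} 1
  2 to go: {0,1} 1  {1,4} 2  {3,4} 1
  3 to go: {0,1,4} 3  {1,3,4} 3  {2,3,4} 1
  if 0:a drops first: 4 orders
  if 2:d drops first: 6 orders
heap linearizations: 10

10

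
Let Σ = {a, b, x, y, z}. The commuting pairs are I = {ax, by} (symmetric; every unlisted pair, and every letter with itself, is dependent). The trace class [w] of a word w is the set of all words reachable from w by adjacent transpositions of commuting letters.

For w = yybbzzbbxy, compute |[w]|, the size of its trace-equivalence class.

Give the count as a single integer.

#0=y has no predecessor
#1=y depends on [0:y]
#2=b has no predecessor
#3=b depends on [2:b]
#4=z depends on [1:y, 3:b]
#5=z depends on [4:z]
#6=b depends on [5:z]
#7=b depends on [6:b]
#8=x depends on [7:b]
#9=y depends on [8:x]
sources: [0:y, 2:b]
N(rest) = Σ N(rest − s) over sources s of rest; N(one piece) = 1:
  size 1 → [9]=1
  size 2 → [8,9]=1
  size 3 → [7,8,9]=1
  size 4 → [6,7,8,9]=1
  size 5 → [5,6,7,8,9]=1
  size 6 → [4,5,6,7,8,9]=1
  size 7 → [1,4,5,6,7,8,9]=1  [3,4,5,6,7,8,9]=1
  size 8 → [0,1,4,5,6,7,8,9]=1  [1,3,4,5,6,7,8,9]=2  [2,3,4,5,6,7,8,9]=1
  first=0(y) contributes 3
  first=2(b) contributes 3
|[w]| = 6

6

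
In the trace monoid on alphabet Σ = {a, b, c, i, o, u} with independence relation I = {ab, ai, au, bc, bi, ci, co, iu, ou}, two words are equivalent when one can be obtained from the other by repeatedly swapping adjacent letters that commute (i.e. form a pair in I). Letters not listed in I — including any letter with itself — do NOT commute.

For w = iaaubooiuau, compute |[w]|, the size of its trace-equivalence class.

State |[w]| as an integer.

1290

#0=i has no predecessor
#1=a has no predecessor
#2=a depends on [1:a]
#3=u has no predecessor
#4=b depends on [3:u]
#5=o depends on [0:i, 2:a, 4:b]
#6=o depends on [5:o]
#7=i depends on [6:o]
#8=u depends on [4:b]
#9=a depends on [6:o]
#10=u depends on [8:u]
sources: [0:i, 1:a, 3:u]
N(rest) = Σ N(rest − s) over sources s of rest; N(one piece) = 1:
  size 1 → [7]=1  [9]=1  [10]=1
  size 2 → [7,9]=2  [7,10]=2  [8,10]=1  [9,10]=2
  size 3 → [6,7,9]=2  [7,8,10]=3  [7,9,10]=6  [8,9,10]=3
  size 4 → [5,6,7,9]=2  [6,7,9,10]=8  [7,8,9,10]=12
  size 5 → [0,5,6,7,9]=2  [2,5,6,7,9]=2  [5,6,7,9,10]=10  [6,7,8,9,10]=20
  size 6 → [0,2,5,6,7,9]=4  [0,5,6,7,9,10]=12  [1,2,5,6,7,9]=2  [2,5,6,7,9,10]=12  [5,6,7,8,9,10]=30
  size 7 → [0,1,2,5,6,7,9]=6  [0,2,5,6,7,9,10]=28  [0,5,6,7,8,9,10]=42  [1,2,5,6,7,9,10]=14  [2,5,6,7,8,9,10]=42  [4,5,6,7,8,9,10]=30
  size 8 → [0,1,2,5,6,7,9,10]=48  [0,2,5,6,7,8,9,10]=112  [0,4,5,6,7,8,9,10]=72  [1,2,5,6,7,8,9,10]=56  [2,4,5,6,7,8,9,10]=72  [3,4,5,6,7,8,9,10]=30
  size 9 → [0,1,2,5,6,7,8,9,10]=216  [0,2,4,5,6,7,8,9,10]=256  [0,3,4,5,6,7,8,9,10]=102  [1,2,4,5,6,7,8,9,10]=128  [2,3,4,5,6,7,8,9,10]=102
  first=0(i) contributes 230
  first=1(a) contributes 460
  first=3(u) contributes 600
|[w]| = 1290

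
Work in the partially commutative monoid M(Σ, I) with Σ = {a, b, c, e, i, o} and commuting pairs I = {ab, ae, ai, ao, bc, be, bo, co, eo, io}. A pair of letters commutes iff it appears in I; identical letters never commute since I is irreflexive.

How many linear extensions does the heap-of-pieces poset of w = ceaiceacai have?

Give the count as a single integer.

drop 0:c onto floor
drop 1:e onto {0:c}
drop 2:a onto {0:c}
drop 3:i onto {1:e}
drop 4:c onto {2:a, 3:i}
drop 5:e onto {4:c}
drop 6:a onto {4:c}
drop 7:c onto {5:e, 6:a}
drop 8:a onto {7:c}
drop 9:i onto {7:c}
ground layer = {0:c}
drop-orders for the pieces not yet dropped (sum over which currently-grounded one goes next):
  1 to go: {8} 1  {9} 1
  2 to go: {8,9} 2
  3 to go: {7,8,9} 2
  4 to go: {5,7,8,9} 2  {6,7,8,9} 2
  5 to go: {5,6,7,8,9} 4
  6 to go: {4,5,6,7,8,9} 4
  7 to go: {2,4,5,6,7,8,9} 4  {3,4,5,6,7,8,9} 4
  8 to go: {1,3,4,5,6,7,8,9} 4  {2,3,4,5,6,7,8,9} 8
  if 0:c drops first: 12 orders

12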